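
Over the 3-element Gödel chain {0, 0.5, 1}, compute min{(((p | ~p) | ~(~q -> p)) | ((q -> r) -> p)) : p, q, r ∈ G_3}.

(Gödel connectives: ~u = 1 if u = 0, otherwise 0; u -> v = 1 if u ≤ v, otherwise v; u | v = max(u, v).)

The minimum is attained at p = 0.5, q = 0, r = 0:
  ~p: Gödel ¬ of 0.5 = 0 (operand ≠ 0)
  (p | ~p) = max(0.5, 0) = 0.5
  ~q: Gödel ¬ of 0 = 1 (operand is 0)
  (~q -> p): 1 > 0.5, so result = 0.5
  ~(~q -> p): Gödel ¬ of 0.5 = 0 (operand ≠ 0)
  ((p | ~p) | ~(~q -> p)) = max(0.5, 0) = 0.5
  (q -> r): 0 ≤ 0, so result = 1
  ((q -> r) -> p): 1 > 0.5, so result = 0.5
  (((p | ~p) | ~(~q -> p)) | ((q -> r) -> p)) = max(0.5, 0.5) = 0.5
Checking all 27 assignments confirms none give a value below 0.50.

0.50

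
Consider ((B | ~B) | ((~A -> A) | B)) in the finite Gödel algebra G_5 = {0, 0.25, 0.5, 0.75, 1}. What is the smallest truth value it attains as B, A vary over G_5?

The minimum is attained at B = 0.25, A = 0:
  ~B: Gödel ¬ of 0.25 = 0 (operand ≠ 0)
  (B | ~B) = max(0.25, 0) = 0.25
  ~A: Gödel ¬ of 0 = 1 (operand is 0)
  (~A -> A): 1 > 0, so result = 0
  ((~A -> A) | B) = max(0, 0.25) = 0.25
  ((B | ~B) | ((~A -> A) | B)) = max(0.25, 0.25) = 0.25
Checking all 25 assignments confirms none give a value below 0.25.

0.25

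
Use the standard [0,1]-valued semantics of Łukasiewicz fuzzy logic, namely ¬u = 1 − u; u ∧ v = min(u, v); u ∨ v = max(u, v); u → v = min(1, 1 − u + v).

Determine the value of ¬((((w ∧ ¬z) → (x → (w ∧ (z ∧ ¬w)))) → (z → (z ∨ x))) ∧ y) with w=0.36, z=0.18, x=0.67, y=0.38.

¬z: Łukasiewicz ¬ gives 1 − 0.18 = 0.82
(w ∧ ¬z) = min(0.36, 0.82) = 0.36
¬w: Łukasiewicz ¬ gives 1 − 0.36 = 0.64
(z ∧ ¬w) = min(0.18, 0.64) = 0.18
(w ∧ (z ∧ ¬w)) = min(0.36, 0.18) = 0.18
(x → (w ∧ (z ∧ ¬w))): min(1, 1 − 0.67 + 0.18) = 0.51
((w ∧ ¬z) → (x → (w ∧ (z ∧ ¬w)))): min(1, 1 − 0.36 + 0.51) = 1
(z ∨ x) = max(0.18, 0.67) = 0.67
(z → (z ∨ x)): min(1, 1 − 0.18 + 0.67) = 1
(((w ∧ ¬z) → (x → (w ∧ (z ∧ ¬w)))) → (z → (z ∨ x))): min(1, 1 − 1 + 1) = 1
((((w ∧ ¬z) → (x → (w ∧ (z ∧ ¬w)))) → (z → (z ∨ x))) ∧ y) = min(1, 0.38) = 0.38
¬((((w ∧ ¬z) → (x → (w ∧ (z ∧ ¬w)))) → (z → (z ∨ x))) ∧ y): Łukasiewicz ¬ gives 1 − 0.38 = 0.62

0.62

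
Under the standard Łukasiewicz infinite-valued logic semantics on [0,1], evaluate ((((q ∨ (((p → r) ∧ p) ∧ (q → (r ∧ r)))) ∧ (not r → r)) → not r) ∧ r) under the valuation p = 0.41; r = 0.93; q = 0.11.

0.66

(p → r): min(1, 1 − 0.41 + 0.93) = 1
((p → r) ∧ p) = min(1, 0.41) = 0.41
(r ∧ r) = min(0.93, 0.93) = 0.93
(q → (r ∧ r)): min(1, 1 − 0.11 + 0.93) = 1
(((p → r) ∧ p) ∧ (q → (r ∧ r))) = min(0.41, 1) = 0.41
(q ∨ (((p → r) ∧ p) ∧ (q → (r ∧ r)))) = max(0.11, 0.41) = 0.41
not r: Łukasiewicz ¬ gives 1 − 0.93 = 0.07
(not r → r): min(1, 1 − 0.07 + 0.93) = 1
((q ∨ (((p → r) ∧ p) ∧ (q → (r ∧ r)))) ∧ (not r → r)) = min(0.41, 1) = 0.41
not r: Łukasiewicz ¬ gives 1 − 0.93 = 0.07
(((q ∨ (((p → r) ∧ p) ∧ (q → (r ∧ r)))) ∧ (not r → r)) → not r): min(1, 1 − 0.41 + 0.07) = 0.66
((((q ∨ (((p → r) ∧ p) ∧ (q → (r ∧ r)))) ∧ (not r → r)) → not r) ∧ r) = min(0.66, 0.93) = 0.66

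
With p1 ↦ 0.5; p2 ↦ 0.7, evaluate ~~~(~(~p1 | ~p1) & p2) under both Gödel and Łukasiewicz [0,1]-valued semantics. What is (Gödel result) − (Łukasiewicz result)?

Gödel evaluation:
  ~p1: Gödel ¬ of 0.5 = 0 (operand ≠ 0)
  ~p1: Gödel ¬ of 0.5 = 0 (operand ≠ 0)
  (~p1 | ~p1) = max(0, 0) = 0
  ~(~p1 | ~p1): Gödel ¬ of 0 = 1 (operand is 0)
  (~(~p1 | ~p1) & p2) = min(1, 0.7) = 0.7
  ~(~(~p1 | ~p1) & p2): Gödel ¬ of 0.7 = 0 (operand ≠ 0)
  ~~(~(~p1 | ~p1) & p2): Gödel ¬ of 0 = 1 (operand is 0)
  ~~~(~(~p1 | ~p1) & p2): Gödel ¬ of 1 = 0 (operand ≠ 0)
  Gödel value = 0
Łukasiewicz evaluation:
  ~p1: Łukasiewicz ¬ gives 1 − 0.5 = 0.5
  ~p1: Łukasiewicz ¬ gives 1 − 0.5 = 0.5
  (~p1 | ~p1) = max(0.5, 0.5) = 0.5
  ~(~p1 | ~p1): Łukasiewicz ¬ gives 1 − 0.5 = 0.5
  (~(~p1 | ~p1) & p2) = min(0.5, 0.7) = 0.5
  ~(~(~p1 | ~p1) & p2): Łukasiewicz ¬ gives 1 − 0.5 = 0.5
  ~~(~(~p1 | ~p1) & p2): Łukasiewicz ¬ gives 1 − 0.5 = 0.5
  ~~~(~(~p1 | ~p1) & p2): Łukasiewicz ¬ gives 1 − 0.5 = 0.5
  Łukasiewicz value = 0.5
Difference: 0 − 0.5 = -0.50

-0.50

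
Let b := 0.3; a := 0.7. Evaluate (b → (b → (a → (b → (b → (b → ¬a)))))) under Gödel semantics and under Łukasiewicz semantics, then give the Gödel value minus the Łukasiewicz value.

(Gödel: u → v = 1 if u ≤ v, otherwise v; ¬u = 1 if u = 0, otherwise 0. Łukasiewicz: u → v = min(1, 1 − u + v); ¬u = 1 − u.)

Gödel evaluation:
  ¬a: Gödel ¬ of 0.7 = 0 (operand ≠ 0)
  (b → ¬a): 0.3 > 0, so result = 0
  (b → (b → ¬a)): 0.3 > 0, so result = 0
  (b → (b → (b → ¬a))): 0.3 > 0, so result = 0
  (a → (b → (b → (b → ¬a)))): 0.7 > 0, so result = 0
  (b → (a → (b → (b → (b → ¬a))))): 0.3 > 0, so result = 0
  (b → (b → (a → (b → (b → (b → ¬a)))))): 0.3 > 0, so result = 0
  Gödel value = 0
Łukasiewicz evaluation:
  ¬a: Łukasiewicz ¬ gives 1 − 0.7 = 0.3
  (b → ¬a): min(1, 1 − 0.3 + 0.3) = 1
  (b → (b → ¬a)): min(1, 1 − 0.3 + 1) = 1
  (b → (b → (b → ¬a))): min(1, 1 − 0.3 + 1) = 1
  (a → (b → (b → (b → ¬a)))): min(1, 1 − 0.7 + 1) = 1
  (b → (a → (b → (b → (b → ¬a))))): min(1, 1 − 0.3 + 1) = 1
  (b → (b → (a → (b → (b → (b → ¬a)))))): min(1, 1 − 0.3 + 1) = 1
  Łukasiewicz value = 1
Difference: 0 − 1 = -1.00

-1.00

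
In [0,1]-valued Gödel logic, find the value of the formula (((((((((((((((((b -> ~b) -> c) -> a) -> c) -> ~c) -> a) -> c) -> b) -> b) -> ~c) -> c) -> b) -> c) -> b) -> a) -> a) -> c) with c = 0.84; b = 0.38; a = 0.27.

0.84

~b: Gödel ¬ of 0.38 = 0 (operand ≠ 0)
(b -> ~b): 0.38 > 0, so result = 0
((b -> ~b) -> c): 0 ≤ 0.84, so result = 1
(((b -> ~b) -> c) -> a): 1 > 0.27, so result = 0.27
((((b -> ~b) -> c) -> a) -> c): 0.27 ≤ 0.84, so result = 1
~c: Gödel ¬ of 0.84 = 0 (operand ≠ 0)
(((((b -> ~b) -> c) -> a) -> c) -> ~c): 1 > 0, so result = 0
((((((b -> ~b) -> c) -> a) -> c) -> ~c) -> a): 0 ≤ 0.27, so result = 1
(((((((b -> ~b) -> c) -> a) -> c) -> ~c) -> a) -> c): 1 > 0.84, so result = 0.84
((((((((b -> ~b) -> c) -> a) -> c) -> ~c) -> a) -> c) -> b): 0.84 > 0.38, so result = 0.38
(((((((((b -> ~b) -> c) -> a) -> c) -> ~c) -> a) -> c) -> b) -> b): 0.38 ≤ 0.38, so result = 1
~c: Gödel ¬ of 0.84 = 0 (operand ≠ 0)
((((((((((b -> ~b) -> c) -> a) -> c) -> ~c) -> a) -> c) -> b) -> b) -> ~c): 1 > 0, so result = 0
(((((((((((b -> ~b) -> c) -> a) -> c) -> ~c) -> a) -> c) -> b) -> b) -> ~c) -> c): 0 ≤ 0.84, so result = 1
((((((((((((b -> ~b) -> c) -> a) -> c) -> ~c) -> a) -> c) -> b) -> b) -> ~c) -> c) -> b): 1 > 0.38, so result = 0.38
(((((((((((((b -> ~b) -> c) -> a) -> c) -> ~c) -> a) -> c) -> b) -> b) -> ~c) -> c) -> b) -> c): 0.38 ≤ 0.84, so result = 1
((((((((((((((b -> ~b) -> c) -> a) -> c) -> ~c) -> a) -> c) -> b) -> b) -> ~c) -> c) -> b) -> c) -> b): 1 > 0.38, so result = 0.38
(((((((((((((((b -> ~b) -> c) -> a) -> c) -> ~c) -> a) -> c) -> b) -> b) -> ~c) -> c) -> b) -> c) -> b) -> a): 0.38 > 0.27, so result = 0.27
((((((((((((((((b -> ~b) -> c) -> a) -> c) -> ~c) -> a) -> c) -> b) -> b) -> ~c) -> c) -> b) -> c) -> b) -> a) -> a): 0.27 ≤ 0.27, so result = 1
(((((((((((((((((b -> ~b) -> c) -> a) -> c) -> ~c) -> a) -> c) -> b) -> b) -> ~c) -> c) -> b) -> c) -> b) -> a) -> a) -> c): 1 > 0.84, so result = 0.84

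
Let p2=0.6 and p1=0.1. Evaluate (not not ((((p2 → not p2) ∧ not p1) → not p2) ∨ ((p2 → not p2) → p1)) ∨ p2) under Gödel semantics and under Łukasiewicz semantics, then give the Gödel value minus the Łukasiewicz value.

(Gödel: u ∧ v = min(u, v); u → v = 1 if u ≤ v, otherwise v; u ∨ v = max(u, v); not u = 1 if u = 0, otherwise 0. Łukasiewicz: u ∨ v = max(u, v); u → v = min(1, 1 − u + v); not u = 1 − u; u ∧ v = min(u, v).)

0.40

Gödel evaluation:
  not p2: Gödel ¬ of 0.6 = 0 (operand ≠ 0)
  (p2 → not p2): 0.6 > 0, so result = 0
  not p1: Gödel ¬ of 0.1 = 0 (operand ≠ 0)
  ((p2 → not p2) ∧ not p1) = min(0, 0) = 0
  not p2: Gödel ¬ of 0.6 = 0 (operand ≠ 0)
  (((p2 → not p2) ∧ not p1) → not p2): 0 ≤ 0, so result = 1
  not p2: Gödel ¬ of 0.6 = 0 (operand ≠ 0)
  (p2 → not p2): 0.6 > 0, so result = 0
  ((p2 → not p2) → p1): 0 ≤ 0.1, so result = 1
  ((((p2 → not p2) ∧ not p1) → not p2) ∨ ((p2 → not p2) → p1)) = max(1, 1) = 1
  not ((((p2 → not p2) ∧ not p1) → not p2) ∨ ((p2 → not p2) → p1)): Gödel ¬ of 1 = 0 (operand ≠ 0)
  not not ((((p2 → not p2) ∧ not p1) → not p2) ∨ ((p2 → not p2) → p1)): Gödel ¬ of 0 = 1 (operand is 0)
  (not not ((((p2 → not p2) ∧ not p1) → not p2) ∨ ((p2 → not p2) → p1)) ∨ p2) = max(1, 0.6) = 1
  Gödel value = 1
Łukasiewicz evaluation:
  not p2: Łukasiewicz ¬ gives 1 − 0.6 = 0.4
  (p2 → not p2): min(1, 1 − 0.6 + 0.4) = 0.8
  not p1: Łukasiewicz ¬ gives 1 − 0.1 = 0.9
  ((p2 → not p2) ∧ not p1) = min(0.8, 0.9) = 0.8
  not p2: Łukasiewicz ¬ gives 1 − 0.6 = 0.4
  (((p2 → not p2) ∧ not p1) → not p2): min(1, 1 − 0.8 + 0.4) = 0.6
  not p2: Łukasiewicz ¬ gives 1 − 0.6 = 0.4
  (p2 → not p2): min(1, 1 − 0.6 + 0.4) = 0.8
  ((p2 → not p2) → p1): min(1, 1 − 0.8 + 0.1) = 0.3
  ((((p2 → not p2) ∧ not p1) → not p2) ∨ ((p2 → not p2) → p1)) = max(0.6, 0.3) = 0.6
  not ((((p2 → not p2) ∧ not p1) → not p2) ∨ ((p2 → not p2) → p1)): Łukasiewicz ¬ gives 1 − 0.6 = 0.4
  not not ((((p2 → not p2) ∧ not p1) → not p2) ∨ ((p2 → not p2) → p1)): Łukasiewicz ¬ gives 1 − 0.4 = 0.6
  (not not ((((p2 → not p2) ∧ not p1) → not p2) ∨ ((p2 → not p2) → p1)) ∨ p2) = max(0.6, 0.6) = 0.6
  Łukasiewicz value = 0.6
Difference: 1 − 0.6 = 0.40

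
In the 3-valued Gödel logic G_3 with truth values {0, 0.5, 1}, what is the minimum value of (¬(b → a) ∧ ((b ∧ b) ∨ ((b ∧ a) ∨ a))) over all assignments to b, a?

The minimum is attained at b = 0, a = 0:
  (b → a): 0 ≤ 0, so result = 1
  ¬(b → a): Gödel ¬ of 1 = 0 (operand ≠ 0)
  (b ∧ b) = min(0, 0) = 0
  (b ∧ a) = min(0, 0) = 0
  ((b ∧ a) ∨ a) = max(0, 0) = 0
  ((b ∧ b) ∨ ((b ∧ a) ∨ a)) = max(0, 0) = 0
  (¬(b → a) ∧ ((b ∧ b) ∨ ((b ∧ a) ∨ a))) = min(0, 0) = 0
Checking all 9 assignments confirms none give a value below 0.00.

0.00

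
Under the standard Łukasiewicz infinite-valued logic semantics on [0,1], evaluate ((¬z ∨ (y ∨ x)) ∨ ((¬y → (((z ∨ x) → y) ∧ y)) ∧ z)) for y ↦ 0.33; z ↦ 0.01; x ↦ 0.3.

¬z: Łukasiewicz ¬ gives 1 − 0.01 = 0.99
(y ∨ x) = max(0.33, 0.3) = 0.33
(¬z ∨ (y ∨ x)) = max(0.99, 0.33) = 0.99
¬y: Łukasiewicz ¬ gives 1 − 0.33 = 0.67
(z ∨ x) = max(0.01, 0.3) = 0.3
((z ∨ x) → y): min(1, 1 − 0.3 + 0.33) = 1
(((z ∨ x) → y) ∧ y) = min(1, 0.33) = 0.33
(¬y → (((z ∨ x) → y) ∧ y)): min(1, 1 − 0.67 + 0.33) = 0.66
((¬y → (((z ∨ x) → y) ∧ y)) ∧ z) = min(0.66, 0.01) = 0.01
((¬z ∨ (y ∨ x)) ∨ ((¬y → (((z ∨ x) → y) ∧ y)) ∧ z)) = max(0.99, 0.01) = 0.99

0.99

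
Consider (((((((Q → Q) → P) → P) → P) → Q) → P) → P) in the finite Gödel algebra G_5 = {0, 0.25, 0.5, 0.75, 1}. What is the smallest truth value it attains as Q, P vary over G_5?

0.25

The minimum is attained at Q = 0, P = 0.25:
  (Q → Q): 0 ≤ 0, so result = 1
  ((Q → Q) → P): 1 > 0.25, so result = 0.25
  (((Q → Q) → P) → P): 0.25 ≤ 0.25, so result = 1
  ((((Q → Q) → P) → P) → P): 1 > 0.25, so result = 0.25
  (((((Q → Q) → P) → P) → P) → Q): 0.25 > 0, so result = 0
  ((((((Q → Q) → P) → P) → P) → Q) → P): 0 ≤ 0.25, so result = 1
  (((((((Q → Q) → P) → P) → P) → Q) → P) → P): 1 > 0.25, so result = 0.25
Checking all 25 assignments confirms none give a value below 0.25.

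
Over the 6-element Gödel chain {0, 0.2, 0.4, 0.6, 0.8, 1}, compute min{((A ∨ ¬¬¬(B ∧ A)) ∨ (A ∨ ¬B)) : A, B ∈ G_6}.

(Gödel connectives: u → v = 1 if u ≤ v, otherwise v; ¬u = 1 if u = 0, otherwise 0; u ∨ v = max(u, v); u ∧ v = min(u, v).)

0.20

The minimum is attained at A = 0.2, B = 0.2:
  (B ∧ A) = min(0.2, 0.2) = 0.2
  ¬(B ∧ A): Gödel ¬ of 0.2 = 0 (operand ≠ 0)
  ¬¬(B ∧ A): Gödel ¬ of 0 = 1 (operand is 0)
  ¬¬¬(B ∧ A): Gödel ¬ of 1 = 0 (operand ≠ 0)
  (A ∨ ¬¬¬(B ∧ A)) = max(0.2, 0) = 0.2
  ¬B: Gödel ¬ of 0.2 = 0 (operand ≠ 0)
  (A ∨ ¬B) = max(0.2, 0) = 0.2
  ((A ∨ ¬¬¬(B ∧ A)) ∨ (A ∨ ¬B)) = max(0.2, 0.2) = 0.2
Checking all 36 assignments confirms none give a value below 0.20.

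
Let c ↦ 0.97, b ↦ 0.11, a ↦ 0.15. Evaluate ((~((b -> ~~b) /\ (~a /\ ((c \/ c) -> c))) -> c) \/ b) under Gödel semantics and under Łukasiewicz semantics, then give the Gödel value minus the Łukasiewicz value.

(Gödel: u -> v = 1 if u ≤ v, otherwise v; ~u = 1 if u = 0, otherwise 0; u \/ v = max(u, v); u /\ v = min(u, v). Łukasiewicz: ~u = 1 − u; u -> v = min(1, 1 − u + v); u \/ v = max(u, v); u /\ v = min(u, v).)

Gödel evaluation:
  ~b: Gödel ¬ of 0.11 = 0 (operand ≠ 0)
  ~~b: Gödel ¬ of 0 = 1 (operand is 0)
  (b -> ~~b): 0.11 ≤ 1, so result = 1
  ~a: Gödel ¬ of 0.15 = 0 (operand ≠ 0)
  (c \/ c) = max(0.97, 0.97) = 0.97
  ((c \/ c) -> c): 0.97 ≤ 0.97, so result = 1
  (~a /\ ((c \/ c) -> c)) = min(0, 1) = 0
  ((b -> ~~b) /\ (~a /\ ((c \/ c) -> c))) = min(1, 0) = 0
  ~((b -> ~~b) /\ (~a /\ ((c \/ c) -> c))): Gödel ¬ of 0 = 1 (operand is 0)
  (~((b -> ~~b) /\ (~a /\ ((c \/ c) -> c))) -> c): 1 > 0.97, so result = 0.97
  ((~((b -> ~~b) /\ (~a /\ ((c \/ c) -> c))) -> c) \/ b) = max(0.97, 0.11) = 0.97
  Gödel value = 0.97
Łukasiewicz evaluation:
  ~b: Łukasiewicz ¬ gives 1 − 0.11 = 0.89
  ~~b: Łukasiewicz ¬ gives 1 − 0.89 = 0.11
  (b -> ~~b): min(1, 1 − 0.11 + 0.11) = 1
  ~a: Łukasiewicz ¬ gives 1 − 0.15 = 0.85
  (c \/ c) = max(0.97, 0.97) = 0.97
  ((c \/ c) -> c): min(1, 1 − 0.97 + 0.97) = 1
  (~a /\ ((c \/ c) -> c)) = min(0.85, 1) = 0.85
  ((b -> ~~b) /\ (~a /\ ((c \/ c) -> c))) = min(1, 0.85) = 0.85
  ~((b -> ~~b) /\ (~a /\ ((c \/ c) -> c))): Łukasiewicz ¬ gives 1 − 0.85 = 0.15
  (~((b -> ~~b) /\ (~a /\ ((c \/ c) -> c))) -> c): min(1, 1 − 0.15 + 0.97) = 1
  ((~((b -> ~~b) /\ (~a /\ ((c \/ c) -> c))) -> c) \/ b) = max(1, 0.11) = 1
  Łukasiewicz value = 1
Difference: 0.97 − 1 = -0.03

-0.03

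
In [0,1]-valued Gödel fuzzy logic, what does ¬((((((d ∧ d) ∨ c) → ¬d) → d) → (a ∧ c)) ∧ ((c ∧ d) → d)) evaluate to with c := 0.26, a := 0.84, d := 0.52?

(d ∧ d) = min(0.52, 0.52) = 0.52
((d ∧ d) ∨ c) = max(0.52, 0.26) = 0.52
¬d: Gödel ¬ of 0.52 = 0 (operand ≠ 0)
(((d ∧ d) ∨ c) → ¬d): 0.52 > 0, so result = 0
((((d ∧ d) ∨ c) → ¬d) → d): 0 ≤ 0.52, so result = 1
(a ∧ c) = min(0.84, 0.26) = 0.26
(((((d ∧ d) ∨ c) → ¬d) → d) → (a ∧ c)): 1 > 0.26, so result = 0.26
(c ∧ d) = min(0.26, 0.52) = 0.26
((c ∧ d) → d): 0.26 ≤ 0.52, so result = 1
((((((d ∧ d) ∨ c) → ¬d) → d) → (a ∧ c)) ∧ ((c ∧ d) → d)) = min(0.26, 1) = 0.26
¬((((((d ∧ d) ∨ c) → ¬d) → d) → (a ∧ c)) ∧ ((c ∧ d) → d)): Gödel ¬ of 0.26 = 0 (operand ≠ 0)

0.00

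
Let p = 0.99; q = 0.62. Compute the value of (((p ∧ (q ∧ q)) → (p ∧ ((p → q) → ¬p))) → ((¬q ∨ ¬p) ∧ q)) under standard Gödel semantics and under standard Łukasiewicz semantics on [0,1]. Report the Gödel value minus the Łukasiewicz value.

0.38

Gödel evaluation:
  (q ∧ q) = min(0.62, 0.62) = 0.62
  (p ∧ (q ∧ q)) = min(0.99, 0.62) = 0.62
  (p → q): 0.99 > 0.62, so result = 0.62
  ¬p: Gödel ¬ of 0.99 = 0 (operand ≠ 0)
  ((p → q) → ¬p): 0.62 > 0, so result = 0
  (p ∧ ((p → q) → ¬p)) = min(0.99, 0) = 0
  ((p ∧ (q ∧ q)) → (p ∧ ((p → q) → ¬p))): 0.62 > 0, so result = 0
  ¬q: Gödel ¬ of 0.62 = 0 (operand ≠ 0)
  ¬p: Gödel ¬ of 0.99 = 0 (operand ≠ 0)
  (¬q ∨ ¬p) = max(0, 0) = 0
  ((¬q ∨ ¬p) ∧ q) = min(0, 0.62) = 0
  (((p ∧ (q ∧ q)) → (p ∧ ((p → q) → ¬p))) → ((¬q ∨ ¬p) ∧ q)): 0 ≤ 0, so result = 1
  Gödel value = 1
Łukasiewicz evaluation:
  (q ∧ q) = min(0.62, 0.62) = 0.62
  (p ∧ (q ∧ q)) = min(0.99, 0.62) = 0.62
  (p → q): min(1, 1 − 0.99 + 0.62) = 0.63
  ¬p: Łukasiewicz ¬ gives 1 − 0.99 = 0.01
  ((p → q) → ¬p): min(1, 1 − 0.63 + 0.01) = 0.38
  (p ∧ ((p → q) → ¬p)) = min(0.99, 0.38) = 0.38
  ((p ∧ (q ∧ q)) → (p ∧ ((p → q) → ¬p))): min(1, 1 − 0.62 + 0.38) = 0.76
  ¬q: Łukasiewicz ¬ gives 1 − 0.62 = 0.38
  ¬p: Łukasiewicz ¬ gives 1 − 0.99 = 0.01
  (¬q ∨ ¬p) = max(0.38, 0.01) = 0.38
  ((¬q ∨ ¬p) ∧ q) = min(0.38, 0.62) = 0.38
  (((p ∧ (q ∧ q)) → (p ∧ ((p → q) → ¬p))) → ((¬q ∨ ¬p) ∧ q)): min(1, 1 − 0.76 + 0.38) = 0.62
  Łukasiewicz value = 0.62
Difference: 1 − 0.62 = 0.38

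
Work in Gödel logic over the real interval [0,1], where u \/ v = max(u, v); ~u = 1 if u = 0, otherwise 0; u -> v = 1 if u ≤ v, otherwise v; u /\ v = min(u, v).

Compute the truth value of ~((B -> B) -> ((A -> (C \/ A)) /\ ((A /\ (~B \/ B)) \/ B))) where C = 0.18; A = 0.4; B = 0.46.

(B -> B): 0.46 ≤ 0.46, so result = 1
(C \/ A) = max(0.18, 0.4) = 0.4
(A -> (C \/ A)): 0.4 ≤ 0.4, so result = 1
~B: Gödel ¬ of 0.46 = 0 (operand ≠ 0)
(~B \/ B) = max(0, 0.46) = 0.46
(A /\ (~B \/ B)) = min(0.4, 0.46) = 0.4
((A /\ (~B \/ B)) \/ B) = max(0.4, 0.46) = 0.46
((A -> (C \/ A)) /\ ((A /\ (~B \/ B)) \/ B)) = min(1, 0.46) = 0.46
((B -> B) -> ((A -> (C \/ A)) /\ ((A /\ (~B \/ B)) \/ B))): 1 > 0.46, so result = 0.46
~((B -> B) -> ((A -> (C \/ A)) /\ ((A /\ (~B \/ B)) \/ B))): Gödel ¬ of 0.46 = 0 (operand ≠ 0)

0.00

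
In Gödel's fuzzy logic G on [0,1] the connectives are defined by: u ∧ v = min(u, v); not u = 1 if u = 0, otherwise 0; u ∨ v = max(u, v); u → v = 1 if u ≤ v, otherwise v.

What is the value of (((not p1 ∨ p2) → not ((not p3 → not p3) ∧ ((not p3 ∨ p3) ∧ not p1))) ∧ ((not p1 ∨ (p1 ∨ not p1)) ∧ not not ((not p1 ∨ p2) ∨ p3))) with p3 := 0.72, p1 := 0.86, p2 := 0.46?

not p1: Gödel ¬ of 0.86 = 0 (operand ≠ 0)
(not p1 ∨ p2) = max(0, 0.46) = 0.46
not p3: Gödel ¬ of 0.72 = 0 (operand ≠ 0)
not p3: Gödel ¬ of 0.72 = 0 (operand ≠ 0)
(not p3 → not p3): 0 ≤ 0, so result = 1
not p3: Gödel ¬ of 0.72 = 0 (operand ≠ 0)
(not p3 ∨ p3) = max(0, 0.72) = 0.72
not p1: Gödel ¬ of 0.86 = 0 (operand ≠ 0)
((not p3 ∨ p3) ∧ not p1) = min(0.72, 0) = 0
((not p3 → not p3) ∧ ((not p3 ∨ p3) ∧ not p1)) = min(1, 0) = 0
not ((not p3 → not p3) ∧ ((not p3 ∨ p3) ∧ not p1)): Gödel ¬ of 0 = 1 (operand is 0)
((not p1 ∨ p2) → not ((not p3 → not p3) ∧ ((not p3 ∨ p3) ∧ not p1))): 0.46 ≤ 1, so result = 1
not p1: Gödel ¬ of 0.86 = 0 (operand ≠ 0)
not p1: Gödel ¬ of 0.86 = 0 (operand ≠ 0)
(p1 ∨ not p1) = max(0.86, 0) = 0.86
(not p1 ∨ (p1 ∨ not p1)) = max(0, 0.86) = 0.86
not p1: Gödel ¬ of 0.86 = 0 (operand ≠ 0)
(not p1 ∨ p2) = max(0, 0.46) = 0.46
((not p1 ∨ p2) ∨ p3) = max(0.46, 0.72) = 0.72
not ((not p1 ∨ p2) ∨ p3): Gödel ¬ of 0.72 = 0 (operand ≠ 0)
not not ((not p1 ∨ p2) ∨ p3): Gödel ¬ of 0 = 1 (operand is 0)
((not p1 ∨ (p1 ∨ not p1)) ∧ not not ((not p1 ∨ p2) ∨ p3)) = min(0.86, 1) = 0.86
(((not p1 ∨ p2) → not ((not p3 → not p3) ∧ ((not p3 ∨ p3) ∧ not p1))) ∧ ((not p1 ∨ (p1 ∨ not p1)) ∧ not not ((not p1 ∨ p2) ∨ p3))) = min(1, 0.86) = 0.86

0.86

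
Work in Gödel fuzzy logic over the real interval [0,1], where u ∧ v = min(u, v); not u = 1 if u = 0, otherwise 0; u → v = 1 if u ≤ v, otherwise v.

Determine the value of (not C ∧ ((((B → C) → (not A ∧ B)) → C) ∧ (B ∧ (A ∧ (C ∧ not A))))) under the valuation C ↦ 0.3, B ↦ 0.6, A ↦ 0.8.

not C: Gödel ¬ of 0.3 = 0 (operand ≠ 0)
(B → C): 0.6 > 0.3, so result = 0.3
not A: Gödel ¬ of 0.8 = 0 (operand ≠ 0)
(not A ∧ B) = min(0, 0.6) = 0
((B → C) → (not A ∧ B)): 0.3 > 0, so result = 0
(((B → C) → (not A ∧ B)) → C): 0 ≤ 0.3, so result = 1
not A: Gödel ¬ of 0.8 = 0 (operand ≠ 0)
(C ∧ not A) = min(0.3, 0) = 0
(A ∧ (C ∧ not A)) = min(0.8, 0) = 0
(B ∧ (A ∧ (C ∧ not A))) = min(0.6, 0) = 0
((((B → C) → (not A ∧ B)) → C) ∧ (B ∧ (A ∧ (C ∧ not A)))) = min(1, 0) = 0
(not C ∧ ((((B → C) → (not A ∧ B)) → C) ∧ (B ∧ (A ∧ (C ∧ not A))))) = min(0, 0) = 0

0.00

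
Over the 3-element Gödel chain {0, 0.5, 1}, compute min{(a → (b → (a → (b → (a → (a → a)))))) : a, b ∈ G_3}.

1.00

Every assignment gives 1. For instance at a = 0, b = 0:
  (a → a): 0 ≤ 0, so result = 1
  (a → (a → a)): 0 ≤ 1, so result = 1
  (b → (a → (a → a))): 0 ≤ 1, so result = 1
  (a → (b → (a → (a → a)))): 0 ≤ 1, so result = 1
  (b → (a → (b → (a → (a → a))))): 0 ≤ 1, so result = 1
  (a → (b → (a → (b → (a → (a → a)))))): 0 ≤ 1, so result = 1
All 9 assignments give value 1 — the formula is a G_3-tautology.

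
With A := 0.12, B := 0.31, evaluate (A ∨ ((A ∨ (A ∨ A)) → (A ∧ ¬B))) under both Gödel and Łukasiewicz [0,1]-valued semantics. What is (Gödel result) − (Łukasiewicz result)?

Gödel evaluation:
  (A ∨ A) = max(0.12, 0.12) = 0.12
  (A ∨ (A ∨ A)) = max(0.12, 0.12) = 0.12
  ¬B: Gödel ¬ of 0.31 = 0 (operand ≠ 0)
  (A ∧ ¬B) = min(0.12, 0) = 0
  ((A ∨ (A ∨ A)) → (A ∧ ¬B)): 0.12 > 0, so result = 0
  (A ∨ ((A ∨ (A ∨ A)) → (A ∧ ¬B))) = max(0.12, 0) = 0.12
  Gödel value = 0.12
Łukasiewicz evaluation:
  (A ∨ A) = max(0.12, 0.12) = 0.12
  (A ∨ (A ∨ A)) = max(0.12, 0.12) = 0.12
  ¬B: Łukasiewicz ¬ gives 1 − 0.31 = 0.69
  (A ∧ ¬B) = min(0.12, 0.69) = 0.12
  ((A ∨ (A ∨ A)) → (A ∧ ¬B)): min(1, 1 − 0.12 + 0.12) = 1
  (A ∨ ((A ∨ (A ∨ A)) → (A ∧ ¬B))) = max(0.12, 1) = 1
  Łukasiewicz value = 1
Difference: 0.12 − 1 = -0.88

-0.88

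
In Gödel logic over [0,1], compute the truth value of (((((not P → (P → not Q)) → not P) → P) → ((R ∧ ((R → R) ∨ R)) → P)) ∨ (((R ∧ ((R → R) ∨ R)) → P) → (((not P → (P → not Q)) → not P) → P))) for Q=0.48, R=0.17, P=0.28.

1.00

not P: Gödel ¬ of 0.28 = 0 (operand ≠ 0)
not Q: Gödel ¬ of 0.48 = 0 (operand ≠ 0)
(P → not Q): 0.28 > 0, so result = 0
(not P → (P → not Q)): 0 ≤ 0, so result = 1
not P: Gödel ¬ of 0.28 = 0 (operand ≠ 0)
((not P → (P → not Q)) → not P): 1 > 0, so result = 0
(((not P → (P → not Q)) → not P) → P): 0 ≤ 0.28, so result = 1
(R → R): 0.17 ≤ 0.17, so result = 1
((R → R) ∨ R) = max(1, 0.17) = 1
(R ∧ ((R → R) ∨ R)) = min(0.17, 1) = 0.17
((R ∧ ((R → R) ∨ R)) → P): 0.17 ≤ 0.28, so result = 1
((((not P → (P → not Q)) → not P) → P) → ((R ∧ ((R → R) ∨ R)) → P)): 1 ≤ 1, so result = 1
(R → R): 0.17 ≤ 0.17, so result = 1
((R → R) ∨ R) = max(1, 0.17) = 1
(R ∧ ((R → R) ∨ R)) = min(0.17, 1) = 0.17
((R ∧ ((R → R) ∨ R)) → P): 0.17 ≤ 0.28, so result = 1
not P: Gödel ¬ of 0.28 = 0 (operand ≠ 0)
not Q: Gödel ¬ of 0.48 = 0 (operand ≠ 0)
(P → not Q): 0.28 > 0, so result = 0
(not P → (P → not Q)): 0 ≤ 0, so result = 1
not P: Gödel ¬ of 0.28 = 0 (operand ≠ 0)
((not P → (P → not Q)) → not P): 1 > 0, so result = 0
(((not P → (P → not Q)) → not P) → P): 0 ≤ 0.28, so result = 1
(((R ∧ ((R → R) ∨ R)) → P) → (((not P → (P → not Q)) → not P) → P)): 1 ≤ 1, so result = 1
(((((not P → (P → not Q)) → not P) → P) → ((R ∧ ((R → R) ∨ R)) → P)) ∨ (((R ∧ ((R → R) ∨ R)) → P) → (((not P → (P → not Q)) → not P) → P))) = max(1, 1) = 1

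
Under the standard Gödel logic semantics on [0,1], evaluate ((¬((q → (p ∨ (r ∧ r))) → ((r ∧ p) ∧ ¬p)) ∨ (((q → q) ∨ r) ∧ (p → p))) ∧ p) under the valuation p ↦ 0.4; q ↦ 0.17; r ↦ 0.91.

0.40

(r ∧ r) = min(0.91, 0.91) = 0.91
(p ∨ (r ∧ r)) = max(0.4, 0.91) = 0.91
(q → (p ∨ (r ∧ r))): 0.17 ≤ 0.91, so result = 1
(r ∧ p) = min(0.91, 0.4) = 0.4
¬p: Gödel ¬ of 0.4 = 0 (operand ≠ 0)
((r ∧ p) ∧ ¬p) = min(0.4, 0) = 0
((q → (p ∨ (r ∧ r))) → ((r ∧ p) ∧ ¬p)): 1 > 0, so result = 0
¬((q → (p ∨ (r ∧ r))) → ((r ∧ p) ∧ ¬p)): Gödel ¬ of 0 = 1 (operand is 0)
(q → q): 0.17 ≤ 0.17, so result = 1
((q → q) ∨ r) = max(1, 0.91) = 1
(p → p): 0.4 ≤ 0.4, so result = 1
(((q → q) ∨ r) ∧ (p → p)) = min(1, 1) = 1
(¬((q → (p ∨ (r ∧ r))) → ((r ∧ p) ∧ ¬p)) ∨ (((q → q) ∨ r) ∧ (p → p))) = max(1, 1) = 1
((¬((q → (p ∨ (r ∧ r))) → ((r ∧ p) ∧ ¬p)) ∨ (((q → q) ∨ r) ∧ (p → p))) ∧ p) = min(1, 0.4) = 0.4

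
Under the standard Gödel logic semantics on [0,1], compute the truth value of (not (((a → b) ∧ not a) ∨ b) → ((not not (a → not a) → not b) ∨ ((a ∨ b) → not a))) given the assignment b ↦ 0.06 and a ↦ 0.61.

1.00

(a → b): 0.61 > 0.06, so result = 0.06
not a: Gödel ¬ of 0.61 = 0 (operand ≠ 0)
((a → b) ∧ not a) = min(0.06, 0) = 0
(((a → b) ∧ not a) ∨ b) = max(0, 0.06) = 0.06
not (((a → b) ∧ not a) ∨ b): Gödel ¬ of 0.06 = 0 (operand ≠ 0)
not a: Gödel ¬ of 0.61 = 0 (operand ≠ 0)
(a → not a): 0.61 > 0, so result = 0
not (a → not a): Gödel ¬ of 0 = 1 (operand is 0)
not not (a → not a): Gödel ¬ of 1 = 0 (operand ≠ 0)
not b: Gödel ¬ of 0.06 = 0 (operand ≠ 0)
(not not (a → not a) → not b): 0 ≤ 0, so result = 1
(a ∨ b) = max(0.61, 0.06) = 0.61
not a: Gödel ¬ of 0.61 = 0 (operand ≠ 0)
((a ∨ b) → not a): 0.61 > 0, so result = 0
((not not (a → not a) → not b) ∨ ((a ∨ b) → not a)) = max(1, 0) = 1
(not (((a → b) ∧ not a) ∨ b) → ((not not (a → not a) → not b) ∨ ((a ∨ b) → not a))): 0 ≤ 1, so result = 1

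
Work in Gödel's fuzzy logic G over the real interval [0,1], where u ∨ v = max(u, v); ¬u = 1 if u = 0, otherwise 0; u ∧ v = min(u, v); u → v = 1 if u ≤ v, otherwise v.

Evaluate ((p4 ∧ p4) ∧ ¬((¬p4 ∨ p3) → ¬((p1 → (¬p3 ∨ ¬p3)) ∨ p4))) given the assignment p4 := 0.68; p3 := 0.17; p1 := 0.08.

(p4 ∧ p4) = min(0.68, 0.68) = 0.68
¬p4: Gödel ¬ of 0.68 = 0 (operand ≠ 0)
(¬p4 ∨ p3) = max(0, 0.17) = 0.17
¬p3: Gödel ¬ of 0.17 = 0 (operand ≠ 0)
¬p3: Gödel ¬ of 0.17 = 0 (operand ≠ 0)
(¬p3 ∨ ¬p3) = max(0, 0) = 0
(p1 → (¬p3 ∨ ¬p3)): 0.08 > 0, so result = 0
((p1 → (¬p3 ∨ ¬p3)) ∨ p4) = max(0, 0.68) = 0.68
¬((p1 → (¬p3 ∨ ¬p3)) ∨ p4): Gödel ¬ of 0.68 = 0 (operand ≠ 0)
((¬p4 ∨ p3) → ¬((p1 → (¬p3 ∨ ¬p3)) ∨ p4)): 0.17 > 0, so result = 0
¬((¬p4 ∨ p3) → ¬((p1 → (¬p3 ∨ ¬p3)) ∨ p4)): Gödel ¬ of 0 = 1 (operand is 0)
((p4 ∧ p4) ∧ ¬((¬p4 ∨ p3) → ¬((p1 → (¬p3 ∨ ¬p3)) ∨ p4))) = min(0.68, 1) = 0.68

0.68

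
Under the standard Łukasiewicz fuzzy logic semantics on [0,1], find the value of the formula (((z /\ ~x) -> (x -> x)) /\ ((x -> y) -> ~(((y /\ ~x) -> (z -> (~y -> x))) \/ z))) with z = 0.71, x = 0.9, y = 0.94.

~x: Łukasiewicz ¬ gives 1 − 0.9 = 0.1
(z /\ ~x) = min(0.71, 0.1) = 0.1
(x -> x): min(1, 1 − 0.9 + 0.9) = 1
((z /\ ~x) -> (x -> x)): min(1, 1 − 0.1 + 1) = 1
(x -> y): min(1, 1 − 0.9 + 0.94) = 1
~x: Łukasiewicz ¬ gives 1 − 0.9 = 0.1
(y /\ ~x) = min(0.94, 0.1) = 0.1
~y: Łukasiewicz ¬ gives 1 − 0.94 = 0.06
(~y -> x): min(1, 1 − 0.06 + 0.9) = 1
(z -> (~y -> x)): min(1, 1 − 0.71 + 1) = 1
((y /\ ~x) -> (z -> (~y -> x))): min(1, 1 − 0.1 + 1) = 1
(((y /\ ~x) -> (z -> (~y -> x))) \/ z) = max(1, 0.71) = 1
~(((y /\ ~x) -> (z -> (~y -> x))) \/ z): Łukasiewicz ¬ gives 1 − 1 = 0
((x -> y) -> ~(((y /\ ~x) -> (z -> (~y -> x))) \/ z)): min(1, 1 − 1 + 0) = 0
(((z /\ ~x) -> (x -> x)) /\ ((x -> y) -> ~(((y /\ ~x) -> (z -> (~y -> x))) \/ z))) = min(1, 0) = 0

0.00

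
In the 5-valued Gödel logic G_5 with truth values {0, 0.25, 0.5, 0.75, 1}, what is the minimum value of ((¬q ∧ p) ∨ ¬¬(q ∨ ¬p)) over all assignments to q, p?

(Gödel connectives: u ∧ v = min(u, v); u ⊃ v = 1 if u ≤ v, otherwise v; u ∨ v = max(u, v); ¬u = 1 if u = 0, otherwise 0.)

The minimum is attained at q = 0, p = 0.25:
  ¬q: Gödel ¬ of 0 = 1 (operand is 0)
  (¬q ∧ p) = min(1, 0.25) = 0.25
  ¬p: Gödel ¬ of 0.25 = 0 (operand ≠ 0)
  (q ∨ ¬p) = max(0, 0) = 0
  ¬(q ∨ ¬p): Gödel ¬ of 0 = 1 (operand is 0)
  ¬¬(q ∨ ¬p): Gödel ¬ of 1 = 0 (operand ≠ 0)
  ((¬q ∧ p) ∨ ¬¬(q ∨ ¬p)) = max(0.25, 0) = 0.25
Checking all 25 assignments confirms none give a value below 0.25.

0.25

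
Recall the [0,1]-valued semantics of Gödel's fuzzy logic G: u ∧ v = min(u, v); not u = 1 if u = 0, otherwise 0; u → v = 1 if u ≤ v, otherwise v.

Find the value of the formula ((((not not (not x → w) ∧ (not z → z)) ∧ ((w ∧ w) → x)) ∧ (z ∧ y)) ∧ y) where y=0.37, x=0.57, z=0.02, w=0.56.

0.02

not x: Gödel ¬ of 0.57 = 0 (operand ≠ 0)
(not x → w): 0 ≤ 0.56, so result = 1
not (not x → w): Gödel ¬ of 1 = 0 (operand ≠ 0)
not not (not x → w): Gödel ¬ of 0 = 1 (operand is 0)
not z: Gödel ¬ of 0.02 = 0 (operand ≠ 0)
(not z → z): 0 ≤ 0.02, so result = 1
(not not (not x → w) ∧ (not z → z)) = min(1, 1) = 1
(w ∧ w) = min(0.56, 0.56) = 0.56
((w ∧ w) → x): 0.56 ≤ 0.57, so result = 1
((not not (not x → w) ∧ (not z → z)) ∧ ((w ∧ w) → x)) = min(1, 1) = 1
(z ∧ y) = min(0.02, 0.37) = 0.02
(((not not (not x → w) ∧ (not z → z)) ∧ ((w ∧ w) → x)) ∧ (z ∧ y)) = min(1, 0.02) = 0.02
((((not not (not x → w) ∧ (not z → z)) ∧ ((w ∧ w) → x)) ∧ (z ∧ y)) ∧ y) = min(0.02, 0.37) = 0.02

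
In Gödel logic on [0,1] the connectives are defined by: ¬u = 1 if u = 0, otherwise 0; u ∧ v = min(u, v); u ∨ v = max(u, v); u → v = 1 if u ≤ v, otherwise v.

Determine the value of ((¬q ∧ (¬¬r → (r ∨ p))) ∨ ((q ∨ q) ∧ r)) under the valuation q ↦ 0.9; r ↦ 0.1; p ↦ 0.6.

¬q: Gödel ¬ of 0.9 = 0 (operand ≠ 0)
¬r: Gödel ¬ of 0.1 = 0 (operand ≠ 0)
¬¬r: Gödel ¬ of 0 = 1 (operand is 0)
(r ∨ p) = max(0.1, 0.6) = 0.6
(¬¬r → (r ∨ p)): 1 > 0.6, so result = 0.6
(¬q ∧ (¬¬r → (r ∨ p))) = min(0, 0.6) = 0
(q ∨ q) = max(0.9, 0.9) = 0.9
((q ∨ q) ∧ r) = min(0.9, 0.1) = 0.1
((¬q ∧ (¬¬r → (r ∨ p))) ∨ ((q ∨ q) ∧ r)) = max(0, 0.1) = 0.1

0.10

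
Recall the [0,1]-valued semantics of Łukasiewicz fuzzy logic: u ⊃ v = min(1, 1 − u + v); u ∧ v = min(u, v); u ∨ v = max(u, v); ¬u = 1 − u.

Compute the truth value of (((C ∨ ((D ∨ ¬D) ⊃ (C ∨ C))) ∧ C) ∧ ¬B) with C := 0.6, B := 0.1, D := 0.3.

¬D: Łukasiewicz ¬ gives 1 − 0.3 = 0.7
(D ∨ ¬D) = max(0.3, 0.7) = 0.7
(C ∨ C) = max(0.6, 0.6) = 0.6
((D ∨ ¬D) ⊃ (C ∨ C)): min(1, 1 − 0.7 + 0.6) = 0.9
(C ∨ ((D ∨ ¬D) ⊃ (C ∨ C))) = max(0.6, 0.9) = 0.9
((C ∨ ((D ∨ ¬D) ⊃ (C ∨ C))) ∧ C) = min(0.9, 0.6) = 0.6
¬B: Łukasiewicz ¬ gives 1 − 0.1 = 0.9
(((C ∨ ((D ∨ ¬D) ⊃ (C ∨ C))) ∧ C) ∧ ¬B) = min(0.6, 0.9) = 0.6

0.60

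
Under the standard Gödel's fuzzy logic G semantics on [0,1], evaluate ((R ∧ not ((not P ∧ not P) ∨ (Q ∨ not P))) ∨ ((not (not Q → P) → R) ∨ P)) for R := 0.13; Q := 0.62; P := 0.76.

not P: Gödel ¬ of 0.76 = 0 (operand ≠ 0)
not P: Gödel ¬ of 0.76 = 0 (operand ≠ 0)
(not P ∧ not P) = min(0, 0) = 0
not P: Gödel ¬ of 0.76 = 0 (operand ≠ 0)
(Q ∨ not P) = max(0.62, 0) = 0.62
((not P ∧ not P) ∨ (Q ∨ not P)) = max(0, 0.62) = 0.62
not ((not P ∧ not P) ∨ (Q ∨ not P)): Gödel ¬ of 0.62 = 0 (operand ≠ 0)
(R ∧ not ((not P ∧ not P) ∨ (Q ∨ not P))) = min(0.13, 0) = 0
not Q: Gödel ¬ of 0.62 = 0 (operand ≠ 0)
(not Q → P): 0 ≤ 0.76, so result = 1
not (not Q → P): Gödel ¬ of 1 = 0 (operand ≠ 0)
(not (not Q → P) → R): 0 ≤ 0.13, so result = 1
((not (not Q → P) → R) ∨ P) = max(1, 0.76) = 1
((R ∧ not ((not P ∧ not P) ∨ (Q ∨ not P))) ∨ ((not (not Q → P) → R) ∨ P)) = max(0, 1) = 1

1.00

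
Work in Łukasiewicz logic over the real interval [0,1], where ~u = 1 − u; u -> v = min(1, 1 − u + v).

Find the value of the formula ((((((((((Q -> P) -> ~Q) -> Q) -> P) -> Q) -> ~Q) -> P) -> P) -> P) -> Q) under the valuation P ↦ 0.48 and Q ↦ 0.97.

(Q -> P): min(1, 1 − 0.97 + 0.48) = 0.51
~Q: Łukasiewicz ¬ gives 1 − 0.97 = 0.03
((Q -> P) -> ~Q): min(1, 1 − 0.51 + 0.03) = 0.52
(((Q -> P) -> ~Q) -> Q): min(1, 1 − 0.52 + 0.97) = 1
((((Q -> P) -> ~Q) -> Q) -> P): min(1, 1 − 1 + 0.48) = 0.48
(((((Q -> P) -> ~Q) -> Q) -> P) -> Q): min(1, 1 − 0.48 + 0.97) = 1
~Q: Łukasiewicz ¬ gives 1 − 0.97 = 0.03
((((((Q -> P) -> ~Q) -> Q) -> P) -> Q) -> ~Q): min(1, 1 − 1 + 0.03) = 0.03
(((((((Q -> P) -> ~Q) -> Q) -> P) -> Q) -> ~Q) -> P): min(1, 1 − 0.03 + 0.48) = 1
((((((((Q -> P) -> ~Q) -> Q) -> P) -> Q) -> ~Q) -> P) -> P): min(1, 1 − 1 + 0.48) = 0.48
(((((((((Q -> P) -> ~Q) -> Q) -> P) -> Q) -> ~Q) -> P) -> P) -> P): min(1, 1 − 0.48 + 0.48) = 1
((((((((((Q -> P) -> ~Q) -> Q) -> P) -> Q) -> ~Q) -> P) -> P) -> P) -> Q): min(1, 1 − 1 + 0.97) = 0.97

0.97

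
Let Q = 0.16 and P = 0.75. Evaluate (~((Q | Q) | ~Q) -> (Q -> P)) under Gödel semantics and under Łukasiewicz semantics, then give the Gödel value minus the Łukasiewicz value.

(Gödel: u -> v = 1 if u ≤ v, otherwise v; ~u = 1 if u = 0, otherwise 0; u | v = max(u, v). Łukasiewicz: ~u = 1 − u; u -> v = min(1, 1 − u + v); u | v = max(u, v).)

Gödel evaluation:
  (Q | Q) = max(0.16, 0.16) = 0.16
  ~Q: Gödel ¬ of 0.16 = 0 (operand ≠ 0)
  ((Q | Q) | ~Q) = max(0.16, 0) = 0.16
  ~((Q | Q) | ~Q): Gödel ¬ of 0.16 = 0 (operand ≠ 0)
  (Q -> P): 0.16 ≤ 0.75, so result = 1
  (~((Q | Q) | ~Q) -> (Q -> P)): 0 ≤ 1, so result = 1
  Gödel value = 1
Łukasiewicz evaluation:
  (Q | Q) = max(0.16, 0.16) = 0.16
  ~Q: Łukasiewicz ¬ gives 1 − 0.16 = 0.84
  ((Q | Q) | ~Q) = max(0.16, 0.84) = 0.84
  ~((Q | Q) | ~Q): Łukasiewicz ¬ gives 1 − 0.84 = 0.16
  (Q -> P): min(1, 1 − 0.16 + 0.75) = 1
  (~((Q | Q) | ~Q) -> (Q -> P)): min(1, 1 − 0.16 + 1) = 1
  Łukasiewicz value = 1
Difference: 1 − 1 = 0.00

0.00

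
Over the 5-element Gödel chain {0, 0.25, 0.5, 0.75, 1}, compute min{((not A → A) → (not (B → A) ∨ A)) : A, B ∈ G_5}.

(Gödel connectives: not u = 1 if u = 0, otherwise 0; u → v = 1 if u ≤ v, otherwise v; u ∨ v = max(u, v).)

0.25

The minimum is attained at A = 0.25, B = 0:
  not A: Gödel ¬ of 0.25 = 0 (operand ≠ 0)
  (not A → A): 0 ≤ 0.25, so result = 1
  (B → A): 0 ≤ 0.25, so result = 1
  not (B → A): Gödel ¬ of 1 = 0 (operand ≠ 0)
  (not (B → A) ∨ A) = max(0, 0.25) = 0.25
  ((not A → A) → (not (B → A) ∨ A)): 1 > 0.25, so result = 0.25
Checking all 25 assignments confirms none give a value below 0.25.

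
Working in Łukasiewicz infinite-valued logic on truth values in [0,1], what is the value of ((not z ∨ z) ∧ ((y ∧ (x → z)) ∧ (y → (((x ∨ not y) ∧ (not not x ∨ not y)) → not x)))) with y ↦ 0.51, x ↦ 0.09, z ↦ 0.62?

0.51

not z: Łukasiewicz ¬ gives 1 − 0.62 = 0.38
(not z ∨ z) = max(0.38, 0.62) = 0.62
(x → z): min(1, 1 − 0.09 + 0.62) = 1
(y ∧ (x → z)) = min(0.51, 1) = 0.51
not y: Łukasiewicz ¬ gives 1 − 0.51 = 0.49
(x ∨ not y) = max(0.09, 0.49) = 0.49
not x: Łukasiewicz ¬ gives 1 − 0.09 = 0.91
not not x: Łukasiewicz ¬ gives 1 − 0.91 = 0.09
not y: Łukasiewicz ¬ gives 1 − 0.51 = 0.49
(not not x ∨ not y) = max(0.09, 0.49) = 0.49
((x ∨ not y) ∧ (not not x ∨ not y)) = min(0.49, 0.49) = 0.49
not x: Łukasiewicz ¬ gives 1 − 0.09 = 0.91
(((x ∨ not y) ∧ (not not x ∨ not y)) → not x): min(1, 1 − 0.49 + 0.91) = 1
(y → (((x ∨ not y) ∧ (not not x ∨ not y)) → not x)): min(1, 1 − 0.51 + 1) = 1
((y ∧ (x → z)) ∧ (y → (((x ∨ not y) ∧ (not not x ∨ not y)) → not x))) = min(0.51, 1) = 0.51
((not z ∨ z) ∧ ((y ∧ (x → z)) ∧ (y → (((x ∨ not y) ∧ (not not x ∨ not y)) → not x)))) = min(0.62, 0.51) = 0.51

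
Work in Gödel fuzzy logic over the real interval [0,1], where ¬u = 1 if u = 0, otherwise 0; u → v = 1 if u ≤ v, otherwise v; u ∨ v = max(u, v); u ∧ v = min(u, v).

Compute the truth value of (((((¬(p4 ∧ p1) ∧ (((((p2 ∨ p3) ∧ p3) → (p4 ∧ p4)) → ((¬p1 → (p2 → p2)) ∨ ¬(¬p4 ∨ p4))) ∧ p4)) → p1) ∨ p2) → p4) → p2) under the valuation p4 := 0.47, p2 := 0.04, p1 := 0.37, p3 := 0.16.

(p4 ∧ p1) = min(0.47, 0.37) = 0.37
¬(p4 ∧ p1): Gödel ¬ of 0.37 = 0 (operand ≠ 0)
(p2 ∨ p3) = max(0.04, 0.16) = 0.16
((p2 ∨ p3) ∧ p3) = min(0.16, 0.16) = 0.16
(p4 ∧ p4) = min(0.47, 0.47) = 0.47
(((p2 ∨ p3) ∧ p3) → (p4 ∧ p4)): 0.16 ≤ 0.47, so result = 1
¬p1: Gödel ¬ of 0.37 = 0 (operand ≠ 0)
(p2 → p2): 0.04 ≤ 0.04, so result = 1
(¬p1 → (p2 → p2)): 0 ≤ 1, so result = 1
¬p4: Gödel ¬ of 0.47 = 0 (operand ≠ 0)
(¬p4 ∨ p4) = max(0, 0.47) = 0.47
¬(¬p4 ∨ p4): Gödel ¬ of 0.47 = 0 (operand ≠ 0)
((¬p1 → (p2 → p2)) ∨ ¬(¬p4 ∨ p4)) = max(1, 0) = 1
((((p2 ∨ p3) ∧ p3) → (p4 ∧ p4)) → ((¬p1 → (p2 → p2)) ∨ ¬(¬p4 ∨ p4))): 1 ≤ 1, so result = 1
(((((p2 ∨ p3) ∧ p3) → (p4 ∧ p4)) → ((¬p1 → (p2 → p2)) ∨ ¬(¬p4 ∨ p4))) ∧ p4) = min(1, 0.47) = 0.47
(¬(p4 ∧ p1) ∧ (((((p2 ∨ p3) ∧ p3) → (p4 ∧ p4)) → ((¬p1 → (p2 → p2)) ∨ ¬(¬p4 ∨ p4))) ∧ p4)) = min(0, 0.47) = 0
((¬(p4 ∧ p1) ∧ (((((p2 ∨ p3) ∧ p3) → (p4 ∧ p4)) → ((¬p1 → (p2 → p2)) ∨ ¬(¬p4 ∨ p4))) ∧ p4)) → p1): 0 ≤ 0.37, so result = 1
(((¬(p4 ∧ p1) ∧ (((((p2 ∨ p3) ∧ p3) → (p4 ∧ p4)) → ((¬p1 → (p2 → p2)) ∨ ¬(¬p4 ∨ p4))) ∧ p4)) → p1) ∨ p2) = max(1, 0.04) = 1
((((¬(p4 ∧ p1) ∧ (((((p2 ∨ p3) ∧ p3) → (p4 ∧ p4)) → ((¬p1 → (p2 → p2)) ∨ ¬(¬p4 ∨ p4))) ∧ p4)) → p1) ∨ p2) → p4): 1 > 0.47, so result = 0.47
(((((¬(p4 ∧ p1) ∧ (((((p2 ∨ p3) ∧ p3) → (p4 ∧ p4)) → ((¬p1 → (p2 → p2)) ∨ ¬(¬p4 ∨ p4))) ∧ p4)) → p1) ∨ p2) → p4) → p2): 0.47 > 0.04, so result = 0.04

0.04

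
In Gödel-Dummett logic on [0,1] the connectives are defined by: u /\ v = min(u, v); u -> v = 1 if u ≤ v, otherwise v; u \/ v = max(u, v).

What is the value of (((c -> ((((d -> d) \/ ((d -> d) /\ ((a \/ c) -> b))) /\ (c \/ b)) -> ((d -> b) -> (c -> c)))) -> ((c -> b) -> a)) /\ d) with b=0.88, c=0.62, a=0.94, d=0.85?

0.85

(d -> d): 0.85 ≤ 0.85, so result = 1
(d -> d): 0.85 ≤ 0.85, so result = 1
(a \/ c) = max(0.94, 0.62) = 0.94
((a \/ c) -> b): 0.94 > 0.88, so result = 0.88
((d -> d) /\ ((a \/ c) -> b)) = min(1, 0.88) = 0.88
((d -> d) \/ ((d -> d) /\ ((a \/ c) -> b))) = max(1, 0.88) = 1
(c \/ b) = max(0.62, 0.88) = 0.88
(((d -> d) \/ ((d -> d) /\ ((a \/ c) -> b))) /\ (c \/ b)) = min(1, 0.88) = 0.88
(d -> b): 0.85 ≤ 0.88, so result = 1
(c -> c): 0.62 ≤ 0.62, so result = 1
((d -> b) -> (c -> c)): 1 ≤ 1, so result = 1
((((d -> d) \/ ((d -> d) /\ ((a \/ c) -> b))) /\ (c \/ b)) -> ((d -> b) -> (c -> c))): 0.88 ≤ 1, so result = 1
(c -> ((((d -> d) \/ ((d -> d) /\ ((a \/ c) -> b))) /\ (c \/ b)) -> ((d -> b) -> (c -> c)))): 0.62 ≤ 1, so result = 1
(c -> b): 0.62 ≤ 0.88, so result = 1
((c -> b) -> a): 1 > 0.94, so result = 0.94
((c -> ((((d -> d) \/ ((d -> d) /\ ((a \/ c) -> b))) /\ (c \/ b)) -> ((d -> b) -> (c -> c)))) -> ((c -> b) -> a)): 1 > 0.94, so result = 0.94
(((c -> ((((d -> d) \/ ((d -> d) /\ ((a \/ c) -> b))) /\ (c \/ b)) -> ((d -> b) -> (c -> c)))) -> ((c -> b) -> a)) /\ d) = min(0.94, 0.85) = 0.85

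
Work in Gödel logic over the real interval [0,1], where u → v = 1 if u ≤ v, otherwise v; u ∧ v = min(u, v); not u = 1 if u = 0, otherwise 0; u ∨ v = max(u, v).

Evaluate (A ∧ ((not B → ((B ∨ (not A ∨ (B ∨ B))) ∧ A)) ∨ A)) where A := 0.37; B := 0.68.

0.37

not B: Gödel ¬ of 0.68 = 0 (operand ≠ 0)
not A: Gödel ¬ of 0.37 = 0 (operand ≠ 0)
(B ∨ B) = max(0.68, 0.68) = 0.68
(not A ∨ (B ∨ B)) = max(0, 0.68) = 0.68
(B ∨ (not A ∨ (B ∨ B))) = max(0.68, 0.68) = 0.68
((B ∨ (not A ∨ (B ∨ B))) ∧ A) = min(0.68, 0.37) = 0.37
(not B → ((B ∨ (not A ∨ (B ∨ B))) ∧ A)): 0 ≤ 0.37, so result = 1
((not B → ((B ∨ (not A ∨ (B ∨ B))) ∧ A)) ∨ A) = max(1, 0.37) = 1
(A ∧ ((not B → ((B ∨ (not A ∨ (B ∨ B))) ∧ A)) ∨ A)) = min(0.37, 1) = 0.37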